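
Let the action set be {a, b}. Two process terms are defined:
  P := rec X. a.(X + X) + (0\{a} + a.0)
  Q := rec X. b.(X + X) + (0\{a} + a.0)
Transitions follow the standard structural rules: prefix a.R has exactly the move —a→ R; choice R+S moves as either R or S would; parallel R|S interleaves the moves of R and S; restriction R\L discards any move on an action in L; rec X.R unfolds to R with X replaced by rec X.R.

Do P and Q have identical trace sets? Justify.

traces(P) ≠ traces(Q) — witness ⟨aa⟩

LTS(P): 3 reachable states
  s0 = rec X. a.(X + X) + (0\{a} + a.0) → =a=> s1, =a=> s2
  s1 = (rec X. a.(X + X) + (0\{a} + a.0)) + (rec X. a.(X + X) + (0\{a} + a.0)) → =a=> s1, =a=> s2
  s2 = 0 → deadlocked
LTS(Q): 3 reachable states
  t0 = rec X. b.(X + X) + (0\{a} + a.0) → =a=> t1, =b=> t2
  t1 = 0 → deadlocked
  t2 = (rec X. b.(X + X) + (0\{a} + a.0)) + (rec X. b.(X + X) + (0\{a} + a.0)) → =a=> t1, =b=> t2
Trace ⟨aa⟩ through P, begin at {s0}:
  step 1 (a): {s1, s2}
  step 2 (a): {s1, s2}
  ✓ P
Trace ⟨aa⟩ through Q, begin at {t0}:
  step 1 (a): {t1}
  step 2 (a): ∅ (Q stuck)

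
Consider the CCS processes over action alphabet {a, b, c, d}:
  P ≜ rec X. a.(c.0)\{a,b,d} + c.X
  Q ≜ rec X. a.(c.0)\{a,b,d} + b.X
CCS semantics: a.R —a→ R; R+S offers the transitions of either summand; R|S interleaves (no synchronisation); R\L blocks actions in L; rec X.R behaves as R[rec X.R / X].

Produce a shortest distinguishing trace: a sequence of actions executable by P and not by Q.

P's transition system — 3 states:
  p0 = rec X. a.(c.0)\{a,b,d} + c.X :: --a--▸ p1, --c--▸ p0
  p1 = (c.0)\{a,b,d} :: --c--▸ p2
  p2 = 0\{a,b,d} :: (no moves)
Q's transition system — 3 states:
  q0 = rec X. a.(c.0)\{a,b,d} + b.X :: --a--▸ q1, --b--▸ q0
  q1 = (c.0)\{a,b,d} :: --c--▸ q2
  q2 = 0\{a,b,d} :: (no moves)
Trace ⟨c⟩ through P, begin at {p0}:
  step 1 (c): {p0}
  — P admits the full trace.
Trace ⟨c⟩ through Q, begin at {q0}:
  step 1 (c): ∅ (Q stuck)

c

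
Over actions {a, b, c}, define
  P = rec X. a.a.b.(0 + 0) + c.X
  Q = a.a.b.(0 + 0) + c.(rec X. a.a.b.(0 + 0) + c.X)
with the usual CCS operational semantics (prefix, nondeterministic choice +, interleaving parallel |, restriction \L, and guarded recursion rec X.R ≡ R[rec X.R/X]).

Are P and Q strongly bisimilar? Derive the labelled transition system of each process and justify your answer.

bisimilar

Reachable graph of P (4 states):
  p0 = rec X. a.a.b.(0 + 0) + c.X :: -a-> p1, -c-> p0
  p1 = a.b.(0 + 0) :: -a-> p2
  p2 = b.(0 + 0) :: -b-> p3
  p3 = 0 + 0 :: ·
Reachable graph of Q (5 states):
  q0 = a.a.b.(0 + 0) + c.(rec X. a.a.b.(0 + 0) + c.X) :: -a-> q1, -c-> q2
  q1 = a.b.(0 + 0) :: -a-> q3
  q2 = rec X. a.a.b.(0 + 0) + c.X :: -a-> q1, -c-> q2
  q3 = b.(0 + 0) :: -b-> q4
  q4 = 0 + 0 :: ·
Bisimilarity quotient blocks:
  B0 = {p0, q0, q2}
  B1 = {p1, q1}
  B2 = {p2, q3}
  B3 = {p3, q4}
p0 ∈ B0, q0 ∈ B0 → same block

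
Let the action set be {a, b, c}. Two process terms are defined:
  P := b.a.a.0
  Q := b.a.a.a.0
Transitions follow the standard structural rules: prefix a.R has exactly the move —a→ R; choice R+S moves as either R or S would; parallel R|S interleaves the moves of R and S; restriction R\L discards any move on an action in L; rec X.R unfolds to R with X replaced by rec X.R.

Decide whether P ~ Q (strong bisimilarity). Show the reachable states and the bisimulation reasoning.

Reachable graph of P (4 states):
  m0 = b.a.a.0 ⊢ —b→ m1
  m1 = a.a.0 ⊢ —a→ m2
  m2 = a.0 ⊢ —a→ m3
  m3 = 0 ⊢ (no moves)
Reachable graph of Q (5 states):
  n0 = b.a.a.a.0 ⊢ —b→ n1
  n1 = a.a.a.0 ⊢ —a→ n2
  n2 = a.a.0 ⊢ —a→ n3
  n3 = a.0 ⊢ —a→ n4
  n4 = 0 ⊢ (no moves)
Bisimilarity quotient blocks:
  B0 = {m0}
  B1 = {m1, n2}
  B2 = {m2, n3}
  B3 = {m3, n4}
  B4 = {n0}
  B5 = {n1}
m0 ∈ B0, n0 ∈ B4 → different blocks

P ≁ Q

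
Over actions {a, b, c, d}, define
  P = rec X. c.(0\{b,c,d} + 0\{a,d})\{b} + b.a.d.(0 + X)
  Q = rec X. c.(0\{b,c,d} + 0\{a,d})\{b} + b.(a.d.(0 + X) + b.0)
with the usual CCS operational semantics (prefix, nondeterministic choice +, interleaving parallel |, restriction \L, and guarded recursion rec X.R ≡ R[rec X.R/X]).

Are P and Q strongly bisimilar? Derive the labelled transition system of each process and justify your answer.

NO

P's transition system — 5 states:
  p0 = rec X. c.(0\{b,c,d} + 0\{a,d})\{b} + b.a.d.(0 + X) ⊢ —b→ p1, —c→ p2
  p1 = a.d.(0 + (rec X. c.(0\{b,c,d} + 0\{a,d})\{b} + b.a.d.(0 + X))) ⊢ —a→ p3
  p2 = (0\{b,c,d} + 0\{a,d})\{b} ⊢ stopped
  p3 = d.(0 + (rec X. c.(0\{b,c,d} + 0\{a,d})\{b} + b.a.d.(0 + X))) ⊢ —d→ p4
  p4 = 0 + (rec X. c.(0\{b,c,d} + 0\{a,d})\{b} + b.a.d.(0 + X)) ⊢ —b→ p1, —c→ p2
Q's transition system — 6 states:
  q0 = rec X. c.(0\{b,c,d} + 0\{a,d})\{b} + b.(a.d.(0 + X) + b.0) ⊢ —b→ q1, —c→ q2
  q1 = a.d.(0 + (rec X. c.(0\{b,c,d} + 0\{a,d})\{b} + b.(a.d.(0 + X) + b.0))) + b.0 ⊢ —a→ q3, —b→ q4
  q2 = (0\{b,c,d} + 0\{a,d})\{b} ⊢ stopped
  q3 = d.(0 + (rec X. c.(0\{b,c,d} + 0\{a,d})\{b} + b.(a.d.(0 + X) + b.0))) ⊢ —d→ q5
  q4 = 0 ⊢ stopped
  q5 = 0 + (rec X. c.(0\{b,c,d} + 0\{a,d})\{b} + b.(a.d.(0 + X) + b.0)) ⊢ —b→ q1, —c→ q2
Coarsest stable partition (strong bisimilarity classes):
  B0 = {p0, p4}
  B1 = {p2, q2, q4}
  B2 = {p1}
  B3 = {p3}
  B4 = {q0, q5}
  B5 = {q1}
  B6 = {q3}
p0 ∈ B0, q0 ∈ B4 → different blocks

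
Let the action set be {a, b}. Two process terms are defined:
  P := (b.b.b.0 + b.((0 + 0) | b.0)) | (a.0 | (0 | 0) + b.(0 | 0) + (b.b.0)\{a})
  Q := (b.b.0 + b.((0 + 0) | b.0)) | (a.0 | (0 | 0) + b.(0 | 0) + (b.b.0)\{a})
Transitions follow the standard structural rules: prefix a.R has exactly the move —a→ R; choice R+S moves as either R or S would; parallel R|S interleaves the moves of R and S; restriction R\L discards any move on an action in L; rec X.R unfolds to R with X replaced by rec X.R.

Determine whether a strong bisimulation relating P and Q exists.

P's transition system — 30 states:
  s0 = (b.b.b.0 + b.((0 + 0) | b.0)) | (a.0 | (0 | 0) + b.(0 | 0) + (b.b.0)\{a}) :: —a→ s1, —b→ s2, —b→ s3, —b→ s4, —b→ s5
  s1 = (b.b.b.0 + b.((0 + 0) | b.0)) | (0 | (0 | 0)) :: —b→ s6, —b→ s7
  s2 = (0 + 0) | b.0 | (a.0 | (0 | 0) + b.(0 | 0) + (b.b.0)\{a}) :: —a→ s6, —b→ s10, —b→ s8, —b→ s9
  s3 = (b.b.b.0 + b.((0 + 0) | b.0)) | (0 | 0) :: —b→ s11, —b→ s9
  s4 = (b.b.b.0 + b.((0 + 0) | b.0)) | (b.0)\{a} :: —b→ s10, —b→ s12, —b→ s13
  s5 = b.b.0 | (a.0 | (0 | 0) + b.(0 | 0) + (b.b.0)\{a}) :: —a→ s7, —b→ s11, —b→ s13, —b→ s14
  s6 = (0 + 0) | b.0 | (0 | (0 | 0)) :: —b→ s15
  s7 = b.b.0 | (0 | (0 | 0)) :: —b→ s16
  s8 = (0 + 0) | 0 | (a.0 | (0 | 0) + b.(0 | 0) + (b.b.0)\{a}) :: —a→ s15, —b→ s17, —b→ s18
  s9 = (0 + 0) | b.0 | (0 | 0) :: —b→ s17
  s10 = (0 + 0) | b.0 | (b.0)\{a} :: —b→ s18, —b→ s19
  s11 = b.b.0 | (0 | 0) :: —b→ s20
  s12 = (b.b.b.0 + b.((0 + 0) | b.0)) | 0\{a} :: —b→ s19, —b→ s21
  s13 = b.b.0 | (b.0)\{a} :: —b→ s21, —b→ s22
  s14 = b.0 | (a.0 | (0 | 0) + b.(0 | 0) + (b.b.0)\{a}) :: —a→ s16, —b→ s20, —b→ s22, —b→ s23
  s15 = (0 + 0) | 0 | (0 | (0 | 0)) :: ∅
  s16 = b.0 | (0 | (0 | 0)) :: —b→ s24
  s17 = (0 + 0) | 0 | (0 | 0) :: ∅
  s18 = (0 + 0) | 0 | (b.0)\{a} :: —b→ s25
  s19 = (0 + 0) | b.0 | 0\{a} :: —b→ s25
  s20 = b.0 | (0 | 0) :: —b→ s26
  s21 = b.b.0 | 0\{a} :: —b→ s27
  s22 = b.0 | (b.0)\{a} :: —b→ s27, —b→ s28
  s23 = 0 | (a.0 | (0 | 0) + b.(0 | 0) + (b.b.0)\{a}) :: —a→ s24, —b→ s26, —b→ s28
  s24 = 0 | (0 | (0 | 0)) :: ∅
  s25 = (0 + 0) | 0 | 0\{a} :: ∅
  s26 = 0 | (0 | 0) :: ∅
  s27 = b.0 | 0\{a} :: —b→ s29
  s28 = 0 | (b.0)\{a} :: —b→ s29
  s29 = 0 | 0\{a} :: ∅
Q's transition system — 25 states:
  t0 = (b.b.0 + b.((0 + 0) | b.0)) | (a.0 | (0 | 0) + b.(0 | 0) + (b.b.0)\{a}) :: —a→ t1, —b→ t2, —b→ t3, —b→ t4, —b→ t5
  t1 = (b.b.0 + b.((0 + 0) | b.0)) | (0 | (0 | 0)) :: —b→ t6, —b→ t7
  t2 = (0 + 0) | b.0 | (a.0 | (0 | 0) + b.(0 | 0) + (b.b.0)\{a}) :: —a→ t6, —b→ t10, —b→ t8, —b→ t9
  t3 = (b.b.0 + b.((0 + 0) | b.0)) | (0 | 0) :: —b→ t11, —b→ t9
  t4 = (b.b.0 + b.((0 + 0) | b.0)) | (b.0)\{a} :: —b→ t10, —b→ t12, —b→ t13
  t5 = b.0 | (a.0 | (0 | 0) + b.(0 | 0) + (b.b.0)\{a}) :: —a→ t7, —b→ t11, —b→ t13, —b→ t14
  t6 = (0 + 0) | b.0 | (0 | (0 | 0)) :: —b→ t15
  t7 = b.0 | (0 | (0 | 0)) :: —b→ t16
  t8 = (0 + 0) | 0 | (a.0 | (0 | 0) + b.(0 | 0) + (b.b.0)\{a}) :: —a→ t15, —b→ t17, —b→ t18
  t9 = (0 + 0) | b.0 | (0 | 0) :: —b→ t17
  t10 = (0 + 0) | b.0 | (b.0)\{a} :: —b→ t18, —b→ t19
  t11 = b.0 | (0 | 0) :: —b→ t20
  t12 = (b.b.0 + b.((0 + 0) | b.0)) | 0\{a} :: —b→ t19, —b→ t21
  t13 = b.0 | (b.0)\{a} :: —b→ t21, —b→ t22
  t14 = 0 | (a.0 | (0 | 0) + b.(0 | 0) + (b.b.0)\{a}) :: —a→ t16, —b→ t20, —b→ t22
  t15 = (0 + 0) | 0 | (0 | (0 | 0)) :: ∅
  t16 = 0 | (0 | (0 | 0)) :: ∅
  t17 = (0 + 0) | 0 | (0 | 0) :: ∅
  t18 = (0 + 0) | 0 | (b.0)\{a} :: —b→ t23
  t19 = (0 + 0) | b.0 | 0\{a} :: —b→ t23
  t20 = 0 | (0 | 0) :: ∅
  t21 = b.0 | 0\{a} :: —b→ t24
  t22 = 0 | (b.0)\{a} :: —b→ t24
  t23 = (0 + 0) | 0 | 0\{a} :: ∅
  t24 = 0 | 0\{a} :: ∅
Partition-refinement fixed point:
  B0 = {s0}
  B1 = {s14, s2, t2, t5}
  B2 = {s16, s18, s19, s20, s27, s28, s6, s9, t11, t18, t19, t21, t22, t6, t7, t9}
  B3 = {s15, s17, s24, s25, s26, s29, t15, t16, t17, t20, t23, t24}
  B4 = {s10, s11, s21, s22, s7, t1, t10, t12, t13, t3}
  B5 = {s23, s8, t14, t8}
  B6 = {s1, s12, s3}
  B7 = {s4}
  B8 = {s13, t4}
  B9 = {s5, t0}
s0 ∈ B0, t0 ∈ B9 → different blocks

NO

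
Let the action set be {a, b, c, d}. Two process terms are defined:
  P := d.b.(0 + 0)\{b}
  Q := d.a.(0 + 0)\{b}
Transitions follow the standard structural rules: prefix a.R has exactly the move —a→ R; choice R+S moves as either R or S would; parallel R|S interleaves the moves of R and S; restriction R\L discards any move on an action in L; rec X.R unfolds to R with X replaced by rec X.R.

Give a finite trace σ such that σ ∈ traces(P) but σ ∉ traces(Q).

db

P's transition system — 3 states:
  u0 = d.b.(0 + 0)\{b} | =d=> u1
  u1 = b.(0 + 0)\{b} | =b=> u2
  u2 = (0 + 0)\{b} | stopped
Q's transition system — 3 states:
  v0 = d.a.(0 + 0)\{b} | =d=> v1
  v1 = a.(0 + 0)\{b} | =a=> v2
  v2 = (0 + 0)\{b} | stopped
Trace ⟨db⟩ through P, begin at {u0}:
  [1] d ⇒ {u1}
  [2] b ⇒ {u2}
  — P admits the full trace.
Trace ⟨db⟩ through Q, begin at {v0}:
  [1] d ⇒ {v1}
  [2] b ⇒ ∅  — Q cannot continue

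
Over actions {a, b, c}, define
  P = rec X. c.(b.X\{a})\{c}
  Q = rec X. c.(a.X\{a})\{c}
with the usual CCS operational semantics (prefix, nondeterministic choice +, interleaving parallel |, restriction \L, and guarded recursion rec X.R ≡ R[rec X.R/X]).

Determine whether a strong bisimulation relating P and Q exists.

NO

Reachable graph of P (3 states):
  s0 = rec X. c.(b.X\{a})\{c} has moves —c→ s1
  s1 = (b.(rec X. c.(b.X\{a})\{c})\{a})\{c} has moves —b→ s2
  s2 = (rec X. c.(b.X\{a})\{c})\{a}\{c} has moves ·
Reachable graph of Q (3 states):
  t0 = rec X. c.(a.X\{a})\{c} has moves —c→ t1
  t1 = (a.(rec X. c.(a.X\{a})\{c})\{a})\{c} has moves —a→ t2
  t2 = (rec X. c.(a.X\{a})\{c})\{a}\{c} has moves ·
Partition-refinement fixed point:
  B0 = {s0}
  B1 = {s1}
  B2 = {s2, t2}
  B3 = {t0}
  B4 = {t1}
s0 ∈ B0, t0 ∈ B3 → different blocks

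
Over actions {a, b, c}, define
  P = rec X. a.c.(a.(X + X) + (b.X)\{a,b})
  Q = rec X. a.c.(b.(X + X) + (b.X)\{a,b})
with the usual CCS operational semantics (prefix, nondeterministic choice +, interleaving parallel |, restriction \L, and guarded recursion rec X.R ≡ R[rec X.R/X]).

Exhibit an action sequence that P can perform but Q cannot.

aca

Reachable graph of P (4 states):
  s0 = rec X. a.c.(a.(X + X) + (b.X)\{a,b}) :: ··a··> s1
  s1 = c.(a.((rec X. a.c.(a.(X + X) + (b.X)\{a,b})) + (rec X. a.c.(a.(X + X) + (b.X)\{a,b}))) + (b.(rec X. a.c.(a.(X + X) + (b.X)\{a,b})))\{a,b}) :: ··c··> s2
  s2 = a.((rec X. a.c.(a.(X + X) + (b.X)\{a,b})) + (rec X. a.c.(a.(X + X) + (b.X)\{a,b}))) + (b.(rec X. a.c.(a.(X + X) + (b.X)\{a,b})))\{a,b} :: ··a··> s3
  s3 = (rec X. a.c.(a.(X + X) + (b.X)\{a,b})) + (rec X. a.c.(a.(X + X) + (b.X)\{a,b})) :: ··a··> s1
Reachable graph of Q (4 states):
  t0 = rec X. a.c.(b.(X + X) + (b.X)\{a,b}) :: ··a··> t1
  t1 = c.(b.((rec X. a.c.(b.(X + X) + (b.X)\{a,b})) + (rec X. a.c.(b.(X + X) + (b.X)\{a,b}))) + (b.(rec X. a.c.(b.(X + X) + (b.X)\{a,b})))\{a,b}) :: ··c··> t2
  t2 = b.((rec X. a.c.(b.(X + X) + (b.X)\{a,b})) + (rec X. a.c.(b.(X + X) + (b.X)\{a,b}))) + (b.(rec X. a.c.(b.(X + X) + (b.X)\{a,b})))\{a,b} :: ··b··> t3
  t3 = (rec X. a.c.(b.(X + X) + (b.X)\{a,b})) + (rec X. a.c.(b.(X + X) + (b.X)\{a,b})) :: ··a··> t1
Trace ⟨aca⟩ through P, begin at {s0}:
  step 1 (a): {s1}
  step 2 (c): {s2}
  step 3 (a): {s3}
  — P admits the full trace.
Trace ⟨aca⟩ through Q, begin at {t0}:
  step 1 (a): {t1}
  step 2 (c): {t2}
  step 3 (a): no successor for Q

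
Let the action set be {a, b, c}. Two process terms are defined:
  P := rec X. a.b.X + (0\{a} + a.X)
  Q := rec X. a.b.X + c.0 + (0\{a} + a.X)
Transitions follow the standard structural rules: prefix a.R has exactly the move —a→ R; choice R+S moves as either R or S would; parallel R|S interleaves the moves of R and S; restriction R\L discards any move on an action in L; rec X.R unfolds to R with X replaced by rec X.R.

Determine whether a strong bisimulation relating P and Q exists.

P's transition system — 2 states:
  u0 = rec X. a.b.X + (0\{a} + a.X) :: —a→ u0, —a→ u1
  u1 = b.(rec X. a.b.X + (0\{a} + a.X)) :: —b→ u0
Q's transition system — 3 states:
  v0 = rec X. a.b.X + c.0 + (0\{a} + a.X) :: —a→ v0, —a→ v1, —c→ v2
  v1 = b.(rec X. a.b.X + c.0 + (0\{a} + a.X)) :: —b→ v0
  v2 = 0 :: ∅
Coarsest stable partition (strong bisimilarity classes):
  B0 = {u0}
  B1 = {u1}
  B2 = {v0}
  B3 = {v1}
  B4 = {v2}
u0 ∈ B0, v0 ∈ B2 → different blocks

NO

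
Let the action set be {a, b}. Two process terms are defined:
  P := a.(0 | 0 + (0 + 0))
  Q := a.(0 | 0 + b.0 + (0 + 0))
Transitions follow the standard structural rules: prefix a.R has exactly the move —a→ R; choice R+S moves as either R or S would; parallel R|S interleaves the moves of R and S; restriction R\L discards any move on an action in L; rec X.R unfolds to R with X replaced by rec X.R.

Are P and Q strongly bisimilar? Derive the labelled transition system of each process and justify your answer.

LTS(P): 2 reachable states
  s0 = a.(0 | 0 + (0 + 0)) ⊢ ··a··> s1
  s1 = 0 | 0 + (0 + 0) ⊢ stopped
LTS(Q): 3 reachable states
  t0 = a.(0 | 0 + b.0 + (0 + 0)) ⊢ ··a··> t1
  t1 = 0 | 0 + b.0 + (0 + 0) ⊢ ··b··> t2
  t2 = 0 ⊢ stopped
Partition-refinement fixed point:
  B0 = {s0}
  B1 = {s1, t2}
  B2 = {t0}
  B3 = {t1}
s0 ∈ B0, t0 ∈ B2 → different blocks

P ≁ Q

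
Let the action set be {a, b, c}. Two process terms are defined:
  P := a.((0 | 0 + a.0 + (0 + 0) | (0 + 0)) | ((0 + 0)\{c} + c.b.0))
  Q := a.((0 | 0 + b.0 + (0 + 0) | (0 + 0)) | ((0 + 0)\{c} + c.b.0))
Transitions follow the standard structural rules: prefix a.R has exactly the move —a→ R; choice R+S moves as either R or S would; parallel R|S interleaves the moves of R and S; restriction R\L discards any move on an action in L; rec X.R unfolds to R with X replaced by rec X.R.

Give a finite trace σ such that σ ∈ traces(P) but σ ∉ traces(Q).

Reachable graph of P (7 states):
  m0 = a.((0 | 0 + a.0 + (0 + 0) | (0 + 0)) | ((0 + 0)\{c} + c.b.0)) ⊢ -a-> m1
  m1 = (0 | 0 + a.0 + (0 + 0) | (0 + 0)) | ((0 + 0)\{c} + c.b.0) ⊢ -a-> m2, -c-> m3
  m2 = 0 | ((0 + 0)\{c} + c.b.0) ⊢ -c-> m4
  m3 = (0 | 0 + a.0 + (0 + 0) | (0 + 0)) | b.0 ⊢ -a-> m4, -b-> m5
  m4 = 0 | b.0 ⊢ -b-> m6
  m5 = (0 | 0 + a.0 + (0 + 0) | (0 + 0)) | 0 ⊢ -a-> m6
  m6 = 0 | 0 ⊢ stopped
Reachable graph of Q (7 states):
  n0 = a.((0 | 0 + b.0 + (0 + 0) | (0 + 0)) | ((0 + 0)\{c} + c.b.0)) ⊢ -a-> n1
  n1 = (0 | 0 + b.0 + (0 + 0) | (0 + 0)) | ((0 + 0)\{c} + c.b.0) ⊢ -b-> n2, -c-> n3
  n2 = 0 | ((0 + 0)\{c} + c.b.0) ⊢ -c-> n4
  n3 = (0 | 0 + b.0 + (0 + 0) | (0 + 0)) | b.0 ⊢ -b-> n4, -b-> n5
  n4 = 0 | b.0 ⊢ -b-> n6
  n5 = (0 | 0 + b.0 + (0 + 0) | (0 + 0)) | 0 ⊢ -b-> n6
  n6 = 0 | 0 ⊢ stopped
Trace ⟨aa⟩ through P, begin at {m0}:
  [1] a ⇒ {m1}
  [2] a ⇒ {m2}
  ✓ P
Trace ⟨aa⟩ through Q, begin at {n0}:
  [1] a ⇒ {n1}
  [2] a ⇒ ∅  — Q cannot continue

aa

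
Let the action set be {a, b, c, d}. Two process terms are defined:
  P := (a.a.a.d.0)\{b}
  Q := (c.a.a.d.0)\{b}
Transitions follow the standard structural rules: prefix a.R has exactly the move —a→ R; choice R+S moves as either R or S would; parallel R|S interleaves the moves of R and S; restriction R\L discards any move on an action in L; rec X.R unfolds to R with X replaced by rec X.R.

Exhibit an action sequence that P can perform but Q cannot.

LTS(P): 5 reachable states
  p0 = (a.a.a.d.0)\{b} :: =a=> p1
  p1 = (a.a.d.0)\{b} :: =a=> p2
  p2 = (a.d.0)\{b} :: =a=> p3
  p3 = (d.0)\{b} :: =d=> p4
  p4 = 0\{b} :: ·
LTS(Q): 5 reachable states
  q0 = (c.a.a.d.0)\{b} :: =c=> q1
  q1 = (a.a.d.0)\{b} :: =a=> q2
  q2 = (a.d.0)\{b} :: =a=> q3
  q3 = (d.0)\{b} :: =d=> q4
  q4 = 0\{b} :: ·
Trace ⟨a⟩ through P, begin at {p0}:
  [1] a ⇒ {p1}
  — P admits the full trace.
Trace ⟨a⟩ through Q, begin at {q0}:
  [1] a ⇒ no successor for Q

a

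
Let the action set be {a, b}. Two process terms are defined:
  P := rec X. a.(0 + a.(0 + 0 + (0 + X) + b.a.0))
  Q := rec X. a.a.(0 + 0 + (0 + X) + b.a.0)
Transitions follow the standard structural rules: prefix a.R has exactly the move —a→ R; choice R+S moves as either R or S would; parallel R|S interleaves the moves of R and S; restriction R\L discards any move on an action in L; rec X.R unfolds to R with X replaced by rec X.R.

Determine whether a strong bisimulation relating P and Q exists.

P's transition system — 5 states:
  u0 = rec X. a.(0 + a.(0 + 0 + (0 + X) + b.a.0)) has moves =a=> u1
  u1 = 0 + a.(0 + 0 + (0 + (rec X. a.(0 + a.(0 + 0 + (0 + X) + b.a.0)))) + b.a.0) has moves =a=> u2
  u2 = 0 + 0 + (0 + (rec X. a.(0 + a.(0 + 0 + (0 + X) + b.a.0)))) + b.a.0 has moves =a=> u1, =b=> u3
  u3 = a.0 has moves =a=> u4
  u4 = 0 has moves ·
Q's transition system — 5 states:
  v0 = rec X. a.a.(0 + 0 + (0 + X) + b.a.0) has moves =a=> v1
  v1 = a.(0 + 0 + (0 + (rec X. a.a.(0 + 0 + (0 + X) + b.a.0))) + b.a.0) has moves =a=> v2
  v2 = 0 + 0 + (0 + (rec X. a.a.(0 + 0 + (0 + X) + b.a.0))) + b.a.0 has moves =a=> v1, =b=> v3
  v3 = a.0 has moves =a=> v4
  v4 = 0 has moves ·
Coarsest stable partition (strong bisimilarity classes):
  B0 = {u0, v0}
  B1 = {u1, v1}
  B2 = {u2, v2}
  B3 = {u3, v3}
  B4 = {u4, v4}
u0 ∈ B0, v0 ∈ B0 → same block

P ~ Q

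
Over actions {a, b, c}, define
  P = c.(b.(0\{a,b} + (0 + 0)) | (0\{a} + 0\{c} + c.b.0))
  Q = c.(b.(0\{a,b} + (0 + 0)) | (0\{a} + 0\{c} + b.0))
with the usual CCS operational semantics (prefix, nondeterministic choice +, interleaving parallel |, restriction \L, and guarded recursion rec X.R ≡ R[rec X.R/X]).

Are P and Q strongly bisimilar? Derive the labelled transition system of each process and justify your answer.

LTS(P): 7 reachable states
  s0 = c.(b.(0\{a,b} + (0 + 0)) | (0\{a} + 0\{c} + c.b.0)) | =c=> s1
  s1 = b.(0\{a,b} + (0 + 0)) | (0\{a} + 0\{c} + c.b.0) | =b=> s2, =c=> s3
  s2 = (0\{a,b} + (0 + 0)) | (0\{a} + 0\{c} + c.b.0) | =c=> s4
  s3 = b.(0\{a,b} + (0 + 0)) | b.0 | =b=> s4, =b=> s5
  s4 = (0\{a,b} + (0 + 0)) | b.0 | =b=> s6
  s5 = b.(0\{a,b} + (0 + 0)) | 0 | =b=> s6
  s6 = (0\{a,b} + (0 + 0)) | 0 | stopped
LTS(Q): 5 reachable states
  t0 = c.(b.(0\{a,b} + (0 + 0)) | (0\{a} + 0\{c} + b.0)) | =c=> t1
  t1 = b.(0\{a,b} + (0 + 0)) | (0\{a} + 0\{c} + b.0) | =b=> t2, =b=> t3
  t2 = (0\{a,b} + (0 + 0)) | (0\{a} + 0\{c} + b.0) | =b=> t4
  t3 = b.(0\{a,b} + (0 + 0)) | 0 | =b=> t4
  t4 = (0\{a,b} + (0 + 0)) | 0 | stopped
Coarsest stable partition (strong bisimilarity classes):
  B0 = {s0}
  B1 = {s1}
  B2 = {s2}
  B3 = {s4, s5, t2, t3}
  B4 = {s6, t4}
  B5 = {s3, t1}
  B6 = {t0}
s0 ∈ B0, t0 ∈ B6 → different blocks

not bisimilar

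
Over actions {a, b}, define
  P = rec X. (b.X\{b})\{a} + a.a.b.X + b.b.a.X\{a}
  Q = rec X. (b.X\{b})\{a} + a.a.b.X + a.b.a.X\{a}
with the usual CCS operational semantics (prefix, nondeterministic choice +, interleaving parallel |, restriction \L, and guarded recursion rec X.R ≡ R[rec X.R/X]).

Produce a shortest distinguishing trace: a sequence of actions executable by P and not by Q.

LTS(P): 10 reachable states
  m0 = rec X. (b.X\{b})\{a} + a.a.b.X + b.b.a.X\{a} ⊢ —a→ m1, —b→ m2, —b→ m3
  m1 = a.b.(rec X. (b.X\{b})\{a} + a.a.b.X + b.b.a.X\{a}) ⊢ —a→ m4
  m2 = (rec X. (b.X\{b})\{a} + a.a.b.X + b.b.a.X\{a})\{b}\{a} ⊢ deadlocked
  m3 = b.a.(rec X. (b.X\{b})\{a} + a.a.b.X + b.b.a.X\{a})\{a} ⊢ —b→ m5
  m4 = b.(rec X. (b.X\{b})\{a} + a.a.b.X + b.b.a.X\{a}) ⊢ —b→ m0
  m5 = a.(rec X. (b.X\{b})\{a} + a.a.b.X + b.b.a.X\{a})\{a} ⊢ —a→ m6
  m6 = (rec X. (b.X\{b})\{a} + a.a.b.X + b.b.a.X\{a})\{a} ⊢ —b→ m7, —b→ m8
  m7 = (b.a.(rec X. (b.X\{b})\{a} + a.a.b.X + b.b.a.X\{a})\{a})\{a} ⊢ —b→ m9
  m8 = (rec X. (b.X\{b})\{a} + a.a.b.X + b.b.a.X\{a})\{b}\{a}\{a} ⊢ deadlocked
  m9 = (a.(rec X. (b.X\{b})\{a} + a.a.b.X + b.b.a.X\{a})\{a})\{a} ⊢ deadlocked
LTS(Q): 8 reachable states
  n0 = rec X. (b.X\{b})\{a} + a.a.b.X + a.b.a.X\{a} ⊢ —a→ n1, —a→ n2, —b→ n3
  n1 = a.b.(rec X. (b.X\{b})\{a} + a.a.b.X + a.b.a.X\{a}) ⊢ —a→ n4
  n2 = b.a.(rec X. (b.X\{b})\{a} + a.a.b.X + a.b.a.X\{a})\{a} ⊢ —b→ n5
  n3 = (rec X. (b.X\{b})\{a} + a.a.b.X + a.b.a.X\{a})\{b}\{a} ⊢ deadlocked
  n4 = b.(rec X. (b.X\{b})\{a} + a.a.b.X + a.b.a.X\{a}) ⊢ —b→ n0
  n5 = a.(rec X. (b.X\{b})\{a} + a.a.b.X + a.b.a.X\{a})\{a} ⊢ —a→ n6
  n6 = (rec X. (b.X\{b})\{a} + a.a.b.X + a.b.a.X\{a})\{a} ⊢ —b→ n7
  n7 = (rec X. (b.X\{b})\{a} + a.a.b.X + a.b.a.X\{a})\{b}\{a}\{a} ⊢ deadlocked
Run σ = ⟨bb⟩ on P: start {m0}
  [1] b ⇒ {m2, m3}
  [2] b ⇒ {m5}
  ✓ P
Run σ = ⟨bb⟩ on Q: start {n0}
  [1] b ⇒ {n3}
  [2] b ⇒ ∅  — Q cannot continue

bb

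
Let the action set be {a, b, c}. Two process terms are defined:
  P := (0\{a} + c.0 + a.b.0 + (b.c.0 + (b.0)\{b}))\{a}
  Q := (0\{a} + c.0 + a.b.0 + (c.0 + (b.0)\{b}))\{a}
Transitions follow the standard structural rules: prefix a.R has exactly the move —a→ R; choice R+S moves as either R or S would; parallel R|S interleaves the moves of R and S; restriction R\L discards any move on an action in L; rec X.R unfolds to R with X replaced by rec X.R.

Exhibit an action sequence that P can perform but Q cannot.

b

LTS(P): 3 reachable states
  m0 = (0\{a} + c.0 + a.b.0 + (b.c.0 + (b.0)\{b}))\{a} ⊢ —b→ m1, —c→ m2
  m1 = (c.0)\{a} ⊢ —c→ m2
  m2 = 0\{a} ⊢ stopped
LTS(Q): 2 reachable states
  n0 = (0\{a} + c.0 + a.b.0 + (c.0 + (b.0)\{b}))\{a} ⊢ —c→ n1
  n1 = 0\{a} ⊢ stopped
Executing b from P (initial set {m0}):
  after b @ step 1: {m1}
  P completes σ.
Executing b from Q (initial set {n0}):
  after b @ step 1: ∅  — Q cannot continue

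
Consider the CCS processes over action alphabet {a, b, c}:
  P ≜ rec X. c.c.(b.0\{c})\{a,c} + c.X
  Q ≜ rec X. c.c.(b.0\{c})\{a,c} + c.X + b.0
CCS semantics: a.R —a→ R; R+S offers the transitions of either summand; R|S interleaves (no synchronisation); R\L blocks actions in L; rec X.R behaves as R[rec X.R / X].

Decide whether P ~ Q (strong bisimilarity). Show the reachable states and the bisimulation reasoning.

P ≁ Q

P's transition system — 4 states:
  m0 = rec X. c.c.(b.0\{c})\{a,c} + c.X → ··c··> m0, ··c··> m1
  m1 = c.(b.0\{c})\{a,c} → ··c··> m2
  m2 = (b.0\{c})\{a,c} → ··b··> m3
  m3 = 0\{c}\{a,c} → stopped
Q's transition system — 5 states:
  n0 = rec X. c.c.(b.0\{c})\{a,c} + c.X + b.0 → ··b··> n1, ··c··> n0, ··c··> n2
  n1 = 0 → stopped
  n2 = c.(b.0\{c})\{a,c} → ··c··> n3
  n3 = (b.0\{c})\{a,c} → ··b··> n4
  n4 = 0\{c}\{a,c} → stopped
Bisimilarity quotient blocks:
  B0 = {m0}
  B1 = {m1, n2}
  B2 = {m2, n3}
  B3 = {m3, n1, n4}
  B4 = {n0}
m0 ∈ B0, n0 ∈ B4 → different blocks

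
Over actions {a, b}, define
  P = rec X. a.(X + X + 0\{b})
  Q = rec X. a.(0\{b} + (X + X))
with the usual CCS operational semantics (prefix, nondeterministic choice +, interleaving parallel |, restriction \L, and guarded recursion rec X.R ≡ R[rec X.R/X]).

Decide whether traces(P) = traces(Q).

Reachable graph of P (2 states):
  u0 = rec X. a.(X + X + 0\{b}) → --a--▸ u1
  u1 = (rec X. a.(X + X + 0\{b})) + (rec X. a.(X + X + 0\{b})) + 0\{b} → --a--▸ u1
Reachable graph of Q (2 states):
  v0 = rec X. a.(0\{b} + (X + X)) → --a--▸ v1
  v1 = 0\{b} + ((rec X. a.(0\{b} + (X + X))) + (rec X. a.(0\{b} + (X + X)))) → --a--▸ v1
Bisimilarity quotient blocks:
  B0 = {u0, u1, v0, v1}
u0 ∈ B0, v0 ∈ B0 → same block
Bisimilar ⇒ trace-equivalent.

YES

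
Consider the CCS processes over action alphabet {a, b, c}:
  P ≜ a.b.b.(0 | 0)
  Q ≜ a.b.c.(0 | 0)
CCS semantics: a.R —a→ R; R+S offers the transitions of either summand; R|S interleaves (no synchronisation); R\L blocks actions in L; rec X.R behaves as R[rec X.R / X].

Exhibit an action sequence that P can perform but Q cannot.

abb

LTS(P): 4 reachable states
  p0 = a.b.b.(0 | 0) :: =a=> p1
  p1 = b.b.(0 | 0) :: =b=> p2
  p2 = b.(0 | 0) :: =b=> p3
  p3 = 0 | 0 :: deadlocked
LTS(Q): 4 reachable states
  q0 = a.b.c.(0 | 0) :: =a=> q1
  q1 = b.c.(0 | 0) :: =b=> q2
  q2 = c.(0 | 0) :: =c=> q3
  q3 = 0 | 0 :: deadlocked
Trace ⟨abb⟩ through P, begin at {p0}:
  after a @ step 1: {p1}
  after b @ step 2: {p2}
  after b @ step 3: {p3}
  ✓ P
Trace ⟨abb⟩ through Q, begin at {q0}:
  after a @ step 1: {q1}
  after b @ step 2: {q2}
  after b @ step 3: ∅  — Q cannot continue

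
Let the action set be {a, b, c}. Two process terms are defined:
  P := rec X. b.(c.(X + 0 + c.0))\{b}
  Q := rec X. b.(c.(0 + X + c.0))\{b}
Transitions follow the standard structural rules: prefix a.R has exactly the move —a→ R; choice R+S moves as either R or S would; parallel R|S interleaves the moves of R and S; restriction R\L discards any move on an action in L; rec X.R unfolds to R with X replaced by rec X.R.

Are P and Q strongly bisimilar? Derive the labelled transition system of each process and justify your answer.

YES

LTS(P): 4 reachable states
  p0 = rec X. b.(c.(X + 0 + c.0))\{b} → -b-> p1
  p1 = (c.((rec X. b.(c.(X + 0 + c.0))\{b}) + 0 + c.0))\{b} → -c-> p2
  p2 = ((rec X. b.(c.(X + 0 + c.0))\{b}) + 0 + c.0)\{b} → -c-> p3
  p3 = 0\{b} → ∅
LTS(Q): 4 reachable states
  q0 = rec X. b.(c.(0 + X + c.0))\{b} → -b-> q1
  q1 = (c.(0 + (rec X. b.(c.(0 + X + c.0))\{b}) + c.0))\{b} → -c-> q2
  q2 = (0 + (rec X. b.(c.(0 + X + c.0))\{b}) + c.0)\{b} → -c-> q3
  q3 = 0\{b} → ∅
Coarsest stable partition (strong bisimilarity classes):
  B0 = {p0, q0}
  B1 = {p1, q1}
  B2 = {p2, q2}
  B3 = {p3, q3}
p0 ∈ B0, q0 ∈ B0 → same block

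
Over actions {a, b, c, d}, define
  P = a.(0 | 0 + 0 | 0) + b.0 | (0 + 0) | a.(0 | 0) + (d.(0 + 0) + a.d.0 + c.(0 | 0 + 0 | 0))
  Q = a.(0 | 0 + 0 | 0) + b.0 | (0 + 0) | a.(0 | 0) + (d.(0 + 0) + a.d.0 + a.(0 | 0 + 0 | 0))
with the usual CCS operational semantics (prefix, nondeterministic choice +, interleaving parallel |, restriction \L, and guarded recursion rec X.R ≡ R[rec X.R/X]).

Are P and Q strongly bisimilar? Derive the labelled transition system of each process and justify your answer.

Reachable graph of P (8 states):
  s0 = a.(0 | 0 + 0 | 0) + b.0 | (0 + 0) | a.(0 | 0) + (d.(0 + 0) + a.d.0 + c.(0 | 0 + 0 | 0)) :: =a=> s1, =a=> s2, =a=> s3, =b=> s4, =c=> s1, =d=> s5
  s1 = 0 | 0 + 0 | 0 :: stopped
  s2 = b.0 | (0 + 0) | (0 | 0) :: =b=> s6
  s3 = d.0 :: =d=> s7
  s4 = 0 | (0 + 0) | a.(0 | 0) :: =a=> s6
  s5 = 0 + 0 :: stopped
  s6 = 0 | (0 + 0) | (0 | 0) :: stopped
  s7 = 0 :: stopped
Reachable graph of Q (8 states):
  t0 = a.(0 | 0 + 0 | 0) + b.0 | (0 + 0) | a.(0 | 0) + (d.(0 + 0) + a.d.0 + a.(0 | 0 + 0 | 0)) :: =a=> t1, =a=> t2, =a=> t3, =b=> t4, =d=> t5
  t1 = 0 | 0 + 0 | 0 :: stopped
  t2 = b.0 | (0 + 0) | (0 | 0) :: =b=> t6
  t3 = d.0 :: =d=> t7
  t4 = 0 | (0 + 0) | a.(0 | 0) :: =a=> t6
  t5 = 0 + 0 :: stopped
  t6 = 0 | (0 + 0) | (0 | 0) :: stopped
  t7 = 0 :: stopped
Bisimilarity quotient blocks:
  B0 = {s0}
  B1 = {s2, t2}
  B2 = {s1, s5, s6, s7, t1, t5, t6, t7}
  B3 = {s4, t4}
  B4 = {s3, t3}
  B5 = {t0}
s0 ∈ B0, t0 ∈ B5 → different blocks

not bisimilar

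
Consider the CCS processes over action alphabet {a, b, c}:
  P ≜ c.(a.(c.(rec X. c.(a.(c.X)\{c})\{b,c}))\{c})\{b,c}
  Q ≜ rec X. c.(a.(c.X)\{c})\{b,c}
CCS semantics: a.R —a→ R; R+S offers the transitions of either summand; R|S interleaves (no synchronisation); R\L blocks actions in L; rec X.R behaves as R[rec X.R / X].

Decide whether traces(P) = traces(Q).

traces(P) = traces(Q)

LTS(P): 3 reachable states
  u0 = c.(a.(c.(rec X. c.(a.(c.X)\{c})\{b,c}))\{c})\{b,c} has moves ··c··> u1
  u1 = (a.(c.(rec X. c.(a.(c.X)\{c})\{b,c}))\{c})\{b,c} has moves ··a··> u2
  u2 = (c.(rec X. c.(a.(c.X)\{c})\{b,c}))\{c}\{b,c} has moves ·
LTS(Q): 3 reachable states
  v0 = rec X. c.(a.(c.X)\{c})\{b,c} has moves ··c··> v1
  v1 = (a.(c.(rec X. c.(a.(c.X)\{c})\{b,c}))\{c})\{b,c} has moves ··a··> v2
  v2 = (c.(rec X. c.(a.(c.X)\{c})\{b,c}))\{c}\{b,c} has moves ·
Bisimilarity quotient blocks:
  B0 = {u0, v0}
  B1 = {u1, v1}
  B2 = {u2, v2}
u0 ∈ B0, v0 ∈ B0 → same block
Bisimilar ⇒ trace-equivalent.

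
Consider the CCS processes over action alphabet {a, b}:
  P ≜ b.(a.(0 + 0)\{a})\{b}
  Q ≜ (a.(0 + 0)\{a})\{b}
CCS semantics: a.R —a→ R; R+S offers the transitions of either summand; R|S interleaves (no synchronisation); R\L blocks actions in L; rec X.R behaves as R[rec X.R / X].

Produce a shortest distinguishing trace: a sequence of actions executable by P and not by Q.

b

LTS(P): 3 reachable states
  m0 = b.(a.(0 + 0)\{a})\{b} | -b-> m1
  m1 = (a.(0 + 0)\{a})\{b} | -a-> m2
  m2 = (0 + 0)\{a}\{b} | deadlocked
LTS(Q): 2 reachable states
  n0 = (a.(0 + 0)\{a})\{b} | -a-> n1
  n1 = (0 + 0)\{a}\{b} | deadlocked
Run σ = ⟨b⟩ on P: start {m0}
  after b @ step 1: {m1}
  — P admits the full trace.
Run σ = ⟨b⟩ on Q: start {n0}
  after b @ step 1: ∅ (Q stuck)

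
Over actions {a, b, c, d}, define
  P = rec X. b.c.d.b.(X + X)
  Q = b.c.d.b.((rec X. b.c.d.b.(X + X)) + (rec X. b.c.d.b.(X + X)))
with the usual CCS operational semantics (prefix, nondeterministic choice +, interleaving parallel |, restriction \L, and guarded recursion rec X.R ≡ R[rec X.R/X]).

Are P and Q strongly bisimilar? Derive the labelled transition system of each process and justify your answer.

bisimilar

P's transition system — 5 states:
  u0 = rec X. b.c.d.b.(X + X) ⊢ =b=> u1
  u1 = c.d.b.((rec X. b.c.d.b.(X + X)) + (rec X. b.c.d.b.(X + X))) ⊢ =c=> u2
  u2 = d.b.((rec X. b.c.d.b.(X + X)) + (rec X. b.c.d.b.(X + X))) ⊢ =d=> u3
  u3 = b.((rec X. b.c.d.b.(X + X)) + (rec X. b.c.d.b.(X + X))) ⊢ =b=> u4
  u4 = (rec X. b.c.d.b.(X + X)) + (rec X. b.c.d.b.(X + X)) ⊢ =b=> u1
Q's transition system — 5 states:
  v0 = b.c.d.b.((rec X. b.c.d.b.(X + X)) + (rec X. b.c.d.b.(X + X))) ⊢ =b=> v1
  v1 = c.d.b.((rec X. b.c.d.b.(X + X)) + (rec X. b.c.d.b.(X + X))) ⊢ =c=> v2
  v2 = d.b.((rec X. b.c.d.b.(X + X)) + (rec X. b.c.d.b.(X + X))) ⊢ =d=> v3
  v3 = b.((rec X. b.c.d.b.(X + X)) + (rec X. b.c.d.b.(X + X))) ⊢ =b=> v4
  v4 = (rec X. b.c.d.b.(X + X)) + (rec X. b.c.d.b.(X + X)) ⊢ =b=> v1
Bisimilarity quotient blocks:
  B0 = {u0, u4, v0, v4}
  B1 = {u1, v1}
  B2 = {u2, v2}
  B3 = {u3, v3}
u0 ∈ B0, v0 ∈ B0 → same block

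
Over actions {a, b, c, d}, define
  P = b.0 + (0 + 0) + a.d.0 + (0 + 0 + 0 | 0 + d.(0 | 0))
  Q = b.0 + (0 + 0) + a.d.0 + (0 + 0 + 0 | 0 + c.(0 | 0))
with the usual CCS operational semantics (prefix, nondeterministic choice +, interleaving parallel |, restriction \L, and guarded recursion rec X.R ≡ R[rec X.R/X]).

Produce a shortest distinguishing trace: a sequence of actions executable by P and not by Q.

LTS(P): 4 reachable states
  p0 = b.0 + (0 + 0) + a.d.0 + (0 + 0 + 0 | 0 + d.(0 | 0)) ⊢ =a=> p1, =b=> p2, =d=> p3
  p1 = d.0 ⊢ =d=> p2
  p2 = 0 ⊢ deadlocked
  p3 = 0 | 0 ⊢ deadlocked
LTS(Q): 4 reachable states
  q0 = b.0 + (0 + 0) + a.d.0 + (0 + 0 + 0 | 0 + c.(0 | 0)) ⊢ =a=> q1, =b=> q2, =c=> q3
  q1 = d.0 ⊢ =d=> q2
  q2 = 0 ⊢ deadlocked
  q3 = 0 | 0 ⊢ deadlocked
Executing d from P (initial set {p0}):
  [1] d ⇒ {p3}
  — P admits the full trace.
Executing d from Q (initial set {q0}):
  [1] d ⇒ ∅ (Q stuck)

d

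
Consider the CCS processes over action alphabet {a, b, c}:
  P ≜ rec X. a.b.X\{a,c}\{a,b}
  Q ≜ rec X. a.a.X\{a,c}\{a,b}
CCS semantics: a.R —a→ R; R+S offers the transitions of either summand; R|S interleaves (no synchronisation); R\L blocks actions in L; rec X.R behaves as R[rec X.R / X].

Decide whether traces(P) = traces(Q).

Reachable graph of P (3 states):
  p0 = rec X. a.b.X\{a,c}\{a,b} has moves -a-> p1
  p1 = b.(rec X. a.b.X\{a,c}\{a,b})\{a,c}\{a,b} has moves -b-> p2
  p2 = (rec X. a.b.X\{a,c}\{a,b})\{a,c}\{a,b} has moves (no moves)
Reachable graph of Q (3 states):
  q0 = rec X. a.a.X\{a,c}\{a,b} has moves -a-> q1
  q1 = a.(rec X. a.a.X\{a,c}\{a,b})\{a,c}\{a,b} has moves -a-> q2
  q2 = (rec X. a.a.X\{a,c}\{a,b})\{a,c}\{a,b} has moves (no moves)
Trace ⟨ab⟩ through P, begin at {p0}:
  step 1 (a): {p1}
  step 2 (b): {p2}
  — P admits the full trace.
Trace ⟨ab⟩ through Q, begin at {q0}:
  step 1 (a): {q1}
  step 2 (b): ∅ (Q stuck)

trace-distinct — witness ⟨ab⟩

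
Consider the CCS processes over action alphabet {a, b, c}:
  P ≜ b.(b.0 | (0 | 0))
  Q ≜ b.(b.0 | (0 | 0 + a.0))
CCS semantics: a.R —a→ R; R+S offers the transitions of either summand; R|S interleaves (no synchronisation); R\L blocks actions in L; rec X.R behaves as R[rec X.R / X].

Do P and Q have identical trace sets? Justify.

LTS(P): 3 reachable states
  s0 = b.(b.0 | (0 | 0)) ⊢ -b-> s1
  s1 = b.0 | (0 | 0) ⊢ -b-> s2
  s2 = 0 | (0 | 0) ⊢ stopped
LTS(Q): 5 reachable states
  t0 = b.(b.0 | (0 | 0 + a.0)) ⊢ -b-> t1
  t1 = b.0 | (0 | 0 + a.0) ⊢ -a-> t2, -b-> t3
  t2 = b.0 | 0 ⊢ -b-> t4
  t3 = 0 | (0 | 0 + a.0) ⊢ -a-> t4
  t4 = 0 | 0 ⊢ stopped
Executing ba from Q (initial set {t0}):
  after b @ step 1: {t1}
  after a @ step 2: {t2}
  ✓ Q
Executing ba from P (initial set {s0}):
  after b @ step 1: {s1}
  after a @ step 2: ∅  — P cannot continue

NO — witness ⟨ba⟩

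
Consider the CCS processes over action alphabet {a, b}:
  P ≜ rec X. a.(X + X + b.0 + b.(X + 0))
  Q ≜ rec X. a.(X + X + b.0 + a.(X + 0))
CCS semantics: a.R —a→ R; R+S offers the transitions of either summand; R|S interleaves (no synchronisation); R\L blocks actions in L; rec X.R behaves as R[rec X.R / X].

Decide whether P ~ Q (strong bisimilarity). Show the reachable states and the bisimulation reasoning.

Reachable graph of P (4 states):
  m0 = rec X. a.(X + X + b.0 + b.(X + 0)) :: ··a··> m1
  m1 = (rec X. a.(X + X + b.0 + b.(X + 0))) + (rec X. a.(X + X + b.0 + b.(X + 0))) + b.0 + b.((rec X. a.(X + X + b.0 + b.(X + 0))) + 0) :: ··a··> m1, ··b··> m2, ··b··> m3
  m2 = (rec X. a.(X + X + b.0 + b.(X + 0))) + 0 :: ··a··> m1
  m3 = 0 :: deadlocked
Reachable graph of Q (4 states):
  n0 = rec X. a.(X + X + b.0 + a.(X + 0)) :: ··a··> n1
  n1 = (rec X. a.(X + X + b.0 + a.(X + 0))) + (rec X. a.(X + X + b.0 + a.(X + 0))) + b.0 + a.((rec X. a.(X + X + b.0 + a.(X + 0))) + 0) :: ··a··> n1, ··a··> n2, ··b··> n3
  n2 = (rec X. a.(X + X + b.0 + a.(X + 0))) + 0 :: ··a··> n1
  n3 = 0 :: deadlocked
Bisimilarity quotient blocks:
  B0 = {m0, m2}
  B1 = {m1}
  B2 = {m3, n3}
  B3 = {n0, n2}
  B4 = {n1}
m0 ∈ B0, n0 ∈ B3 → different blocks

not bisimilar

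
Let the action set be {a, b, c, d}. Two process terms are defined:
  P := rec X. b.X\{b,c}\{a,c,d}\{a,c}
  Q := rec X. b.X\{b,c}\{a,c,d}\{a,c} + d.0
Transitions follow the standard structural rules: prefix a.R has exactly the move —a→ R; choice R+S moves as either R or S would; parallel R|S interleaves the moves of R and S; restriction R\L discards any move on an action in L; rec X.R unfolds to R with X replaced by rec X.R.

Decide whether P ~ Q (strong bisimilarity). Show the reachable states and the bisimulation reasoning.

P's transition system — 2 states:
  p0 = rec X. b.X\{b,c}\{a,c,d}\{a,c} | —b→ p1
  p1 = (rec X. b.X\{b,c}\{a,c,d}\{a,c})\{b,c}\{a,c,d}\{a,c} | ∅
Q's transition system — 3 states:
  q0 = rec X. b.X\{b,c}\{a,c,d}\{a,c} + d.0 | —b→ q1, —d→ q2
  q1 = (rec X. b.X\{b,c}\{a,c,d}\{a,c} + d.0)\{b,c}\{a,c,d}\{a,c} | ∅
  q2 = 0 | ∅
Coarsest stable partition (strong bisimilarity classes):
  B0 = {p0}
  B1 = {p1, q1, q2}
  B2 = {q0}
p0 ∈ B0, q0 ∈ B2 → different blocks

P ≁ Q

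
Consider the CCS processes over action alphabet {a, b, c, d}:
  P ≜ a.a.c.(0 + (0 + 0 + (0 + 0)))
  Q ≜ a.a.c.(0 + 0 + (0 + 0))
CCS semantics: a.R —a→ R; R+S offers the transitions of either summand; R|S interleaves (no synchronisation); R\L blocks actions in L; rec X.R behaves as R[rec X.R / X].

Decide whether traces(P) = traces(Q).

Reachable graph of P (4 states):
  u0 = a.a.c.(0 + (0 + 0 + (0 + 0))) has moves -a-> u1
  u1 = a.c.(0 + (0 + 0 + (0 + 0))) has moves -a-> u2
  u2 = c.(0 + (0 + 0 + (0 + 0))) has moves -c-> u3
  u3 = 0 + (0 + 0 + (0 + 0)) has moves deadlocked
Reachable graph of Q (4 states):
  v0 = a.a.c.(0 + 0 + (0 + 0)) has moves -a-> v1
  v1 = a.c.(0 + 0 + (0 + 0)) has moves -a-> v2
  v2 = c.(0 + 0 + (0 + 0)) has moves -c-> v3
  v3 = 0 + 0 + (0 + 0) has moves deadlocked
Bisimilarity quotient blocks:
  B0 = {u0, v0}
  B1 = {u1, v1}
  B2 = {u2, v2}
  B3 = {u3, v3}
u0 ∈ B0, v0 ∈ B0 → same block
Bisimilar ⇒ trace-equivalent.

traces(P) = traces(Q)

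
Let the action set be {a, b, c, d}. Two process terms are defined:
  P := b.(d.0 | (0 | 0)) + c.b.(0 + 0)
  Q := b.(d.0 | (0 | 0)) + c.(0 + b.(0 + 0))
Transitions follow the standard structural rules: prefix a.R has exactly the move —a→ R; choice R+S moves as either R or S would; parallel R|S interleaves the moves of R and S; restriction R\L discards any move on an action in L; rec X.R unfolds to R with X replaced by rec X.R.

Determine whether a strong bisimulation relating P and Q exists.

YES

LTS(P): 5 reachable states
  u0 = b.(d.0 | (0 | 0)) + c.b.(0 + 0) has moves =b=> u1, =c=> u2
  u1 = d.0 | (0 | 0) has moves =d=> u3
  u2 = b.(0 + 0) has moves =b=> u4
  u3 = 0 | (0 | 0) has moves ∅
  u4 = 0 + 0 has moves ∅
LTS(Q): 5 reachable states
  v0 = b.(d.0 | (0 | 0)) + c.(0 + b.(0 + 0)) has moves =b=> v1, =c=> v2
  v1 = d.0 | (0 | 0) has moves =d=> v3
  v2 = 0 + b.(0 + 0) has moves =b=> v4
  v3 = 0 | (0 | 0) has moves ∅
  v4 = 0 + 0 has moves ∅
Coarsest stable partition (strong bisimilarity classes):
  B0 = {u0, v0}
  B1 = {u2, v2}
  B2 = {u3, u4, v3, v4}
  B3 = {u1, v1}
u0 ∈ B0, v0 ∈ B0 → same block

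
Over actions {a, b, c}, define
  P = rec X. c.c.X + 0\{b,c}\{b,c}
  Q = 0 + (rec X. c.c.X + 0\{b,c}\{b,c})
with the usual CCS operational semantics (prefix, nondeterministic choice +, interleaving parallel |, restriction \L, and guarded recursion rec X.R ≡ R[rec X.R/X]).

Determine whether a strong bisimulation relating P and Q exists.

P's transition system — 2 states:
  s0 = rec X. c.c.X + 0\{b,c}\{b,c} has moves -c-> s1
  s1 = c.(rec X. c.c.X + 0\{b,c}\{b,c}) has moves -c-> s0
Q's transition system — 3 states:
  t0 = 0 + (rec X. c.c.X + 0\{b,c}\{b,c}) has moves -c-> t1
  t1 = c.(rec X. c.c.X + 0\{b,c}\{b,c}) has moves -c-> t2
  t2 = rec X. c.c.X + 0\{b,c}\{b,c} has moves -c-> t1
Coarsest stable partition (strong bisimilarity classes):
  B0 = {s0, s1, t0, t1, t2}
s0 ∈ B0, t0 ∈ B0 → same block

bisimilar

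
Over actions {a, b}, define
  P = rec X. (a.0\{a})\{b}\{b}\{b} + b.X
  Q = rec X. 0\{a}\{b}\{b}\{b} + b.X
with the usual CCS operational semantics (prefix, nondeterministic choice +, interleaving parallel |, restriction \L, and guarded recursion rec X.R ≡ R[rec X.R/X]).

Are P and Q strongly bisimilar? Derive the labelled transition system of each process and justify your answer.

P's transition system — 2 states:
  s0 = rec X. (a.0\{a})\{b}\{b}\{b} + b.X :: --a--▸ s1, --b--▸ s0
  s1 = 0\{a}\{b}\{b}\{b} :: ·
Q's transition system — 1 states:
  t0 = rec X. 0\{a}\{b}\{b}\{b} + b.X :: --b--▸ t0
Bisimilarity quotient blocks:
  B0 = {s0}
  B1 = {s1}
  B2 = {t0}
s0 ∈ B0, t0 ∈ B2 → different blocks

P ≁ Q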